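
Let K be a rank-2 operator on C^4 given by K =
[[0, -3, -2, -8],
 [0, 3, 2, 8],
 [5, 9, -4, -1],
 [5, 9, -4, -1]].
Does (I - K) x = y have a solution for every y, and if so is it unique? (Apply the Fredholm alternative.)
(I - K) is invertible (det(I - K) = -52 ≠ 0), so for every y in C^4 the equation (I - K) x = y has a unique solution.

K has rank 2 and factors as K = U V^T = u1 v1^T + u2 v2^T with u1 = (1, -1, 2, 2), v1 = (2, 3, -2, -2), u2 = (2, -2, -1, -1), v2 = (-1, -3, 0, -3) (multiplying out reproduces the displayed K). The nonzero eigenvalues of U V^T coincide with those of the 2 x 2 matrix G = V^T U = [[v1·u1, v1·u2], [v2·u1, v2·u2]] = [[-9, 2], [-4, 7]], and by the Sylvester determinant identity det(I_4 - U V^T) = det(I_2 - V^T U) = det([[10, -2], [4, -6]]) = (10)(-6) - (-2)(4) = -52. (Direct check: I - K =
[[1, 3, 2, 8],
 [0, -2, -2, -8],
 [-5, -9, 5, 1],
 [-5, -9, 4, 2]]
has determinant -52.) The finite-dimensional Fredholm alternative says: either (I - K) is invertible, or ker(I - K) ≠ {0} and then range(I - K) = ker((I - K)^*)^⊥, with dim ker(I - K) = dim ker((I - K)^*). Since det(I - K) ≠ 0, 1 is not an eigenvalue of K and ker(I - K) = {0}, so we are in the first case: for every y there is a unique x = (I - K)^(-1) y. (Explicitly, by the Woodbury identity, (I - U V^T)^(-1) = I + U (I_2 - G)^(-1) V^T.)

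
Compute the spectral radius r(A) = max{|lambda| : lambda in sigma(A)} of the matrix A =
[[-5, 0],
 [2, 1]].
r(A) = 5

The eigenvalues of A are the roots of its characteristic polynomial. With M = A (coefficients from the trace and determinant):
  p(λ) = det(λ I - M) = λ^2 + 4λ - 5.
For λ^2 + 4λ - 5 the discriminant is 36. It is a perfect square (6^2), so the roots are rational: λ = (-4 ± 6)/2 = 1, -5.
Thus the eigenvalues (to 4 decimals) are 1 (modulus 1); -5 (modulus 5). The spectral radius is the largest modulus: r(A) = 5. (Cross-check: r(A) ≤ ||A||_2 ≈ 5.3983; equality holds whenever A is normal, though it can also hold for some non-normal A.)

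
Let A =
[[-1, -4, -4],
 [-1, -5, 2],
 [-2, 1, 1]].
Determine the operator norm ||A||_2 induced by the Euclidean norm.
||A||_2 ≈ 6.7281 (= sqrt(largest eigenvalue of A^T A))

||A||_2 = sigma_max(A) = sqrt(lambda_max(A^T A)). Form the symmetric matrix M = A^T A =
[[6, 7, 0],
 [7, 42, 7],
 [0, 7, 21]].
Its characteristic polynomial (trace, sum of principal 2x2 minors, determinant of M give the coefficients) is
  p(λ) = det(λ I - M) = λ^3 - 69λ^2 + 1162λ - 3969.
No integer candidate from the rational root theorem (±divisors of 3969) is a root, so the roots are irrational. The cubic discriminant is Δ = 239915417 > 0, so there are three distinct real roots. p(4) = -361 and p(5) = 241 have opposite signs, so a root lies in (4, 5); Newton's method refines it to λ ≈ 4.5772. p(19) = 59 and p(20) = -329 have opposite signs, so a root lies in (19, 20); Newton's method refines it to λ ≈ 19.1557. p(45) = -279 and p(46) = 815 have opposite signs, so a root lies in (45, 46); Newton's method refines it to λ ≈ 45.2671. Check (Vieta): the three roots sum to 69, matching tr M = 69.
So the eigenvalues of A^T A are ≈ 4.5772, 19.1557, 45.2671 (all ≥ 0, as they must be for A^T A). The largest is λ_max ≈ 45.2671, hence ||A||_2 = sqrt(λ_max) ≈ 6.7281.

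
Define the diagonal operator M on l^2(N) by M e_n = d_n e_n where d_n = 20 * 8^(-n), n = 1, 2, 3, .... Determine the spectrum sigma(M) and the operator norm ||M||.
sigma(M) = {20 * 8^(-n) : n ≥ 1} ∪ {0}; ||M|| = 5/2

A bounded diagonal operator on l^2 with diagonal entries d_n has spectrum equal to the closure of {d_n : n ≥ 1}: every d_n is an eigenvalue (with eigenvector e_n), so {d_n} ⊂ sigma(M); the spectrum is closed, so its closure is too; and for lambda not in the closure, (M - lambda I) has bounded inverse (the diagonal entries 1/(d_n - lambda) are bounded). For our sequence d_n = 20 * 8^(-n), n = 1, 2, 3, ...:
  - {d_n} = {20 * 8^(-n) : n ≥ 1}; the only limit point is 0
  - closure = {20 * 8^(-n) : n ≥ 1} ∪ {0}
For the norm: a diagonal operator has ||M|| = sup_n |d_n|. Here d_n = 20 * 8^(-n) is positive and decreasing, so sup_n |d_n| = d_1 = 20/8 = 5/2. So ||M|| = 5/2.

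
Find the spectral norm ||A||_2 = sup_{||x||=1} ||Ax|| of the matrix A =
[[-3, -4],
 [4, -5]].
||A||_2 = sqrt((66 + sqrt(512))/2) ≈ 6.6569 (= sqrt(largest eigenvalue of A^T A))

||A||_2 = sigma_max(A) = sqrt(lambda_max(A^T A)). Form the symmetric matrix M = A^T A =
[[25, -8],
 [-8, 41]].
Its characteristic polynomial (trace, determinant of M give the coefficients) is
  p(λ) = det(λ I - M) = λ^2 - 66λ + 961.
For λ^2 - 66λ + 961 the discriminant is 512. It is nonnegative but not a perfect square, so the roots are real and irrational: λ = (66 ± sqrt(512))/2 ≈ 44.3137, 21.6863.
So the eigenvalues of A^T A are ≈ 21.6863, 44.3137 (all ≥ 0, as they must be for A^T A). The largest is λ_max = (66 + sqrt(512))/2 ≈ 44.3137, hence ||A||_2 = sqrt(λ_max) = sqrt((66 + sqrt(512))/2) ≈ 6.6569.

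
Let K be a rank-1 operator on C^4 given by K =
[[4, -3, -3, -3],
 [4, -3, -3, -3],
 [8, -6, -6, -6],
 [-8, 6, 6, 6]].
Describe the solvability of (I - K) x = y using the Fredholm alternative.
(I - K) is singular (det(I - K) = 0, i.e. 1 ∈ sigma(K)). (I - K) x = y is solvable iff y ⊥ ker((I - K)^*) = span{(4, -3, -3, -3)}, i.e. iff 4y_1 - 3y_2 - 3y_3 - 3y_4 = 0. When solvable, the solutions are x = y + c·(1, 1, 2, -2), c arbitrary (ker(I - K) = span{(1, 1, 2, -2)}, dimension 1).

K has rank 1, so it is an outer product K = u v^T: every row of K is a multiple of one row vector. Reading off the entries, u = (1, 1, 2, -2) and v = (4, -3, -3, -3) (row i of K equals u_i·v^T). A rank-one matrix u v^T satisfies K u = u (v·u) and kills the (3)-dimensional subspace v^⊥, so its characteristic polynomial is lambda^3 (lambda - v·u) with v·u = tr K = 1. Hence the eigenvalues of I - K are 1 (multiplicity 3) and 1 - (1) = 0, so det(I - K) = 0. (Direct check: I - K =
[[-3, 3, 3, 3],
 [-4, 4, 3, 3],
 [-8, 6, 7, 6],
 [8, -6, -6, -5]]
has determinant 0.) So 1 is an eigenvalue of K and (I - K) is not invertible. The finite-dimensional Fredholm alternative says: either (I - K) is invertible, or ker(I - K) ≠ {0} and then range(I - K) = ker((I - K)^*)^⊥, with dim ker(I - K) = dim ker((I - K)^*). We are in the second case, so we need both kernels. Kernel of I - K: (I - K) u = u - u (v·u) = u - u = 0, so ker(I - K) = span{u} = span{(1, 1, 2, -2)} (it is exactly 1-dimensional because rank(I - K) = 3). Kernel of the adjoint: K is real, so (I - K)^* = I - K^T = I - v u^T, and (I - v u^T) v = v - v (u·v) = 0; hence ker((I - K)^*) = span{v} = span{(4, -3, -3, -3)}. Therefore (I - K) x = y is solvable iff <y, v> = 0, i.e. iff 4y_1 - 3y_2 - 3y_3 - 3y_4 = 0. When this holds, K y = u (v·y) = 0, so (I - K) y = y and x = y is a particular solution; the full solution set is the line x = y + c·u = y + c·(1, 1, 2, -2), c ∈ C.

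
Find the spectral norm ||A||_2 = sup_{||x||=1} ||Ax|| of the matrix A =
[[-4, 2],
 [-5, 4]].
||A||_2 = sqrt((61 + sqrt(3577))/2) ≈ 7.772 (= sqrt(largest eigenvalue of A^T A))

||A||_2 = sigma_max(A) = sqrt(lambda_max(A^T A)). Form the symmetric matrix M = A^T A =
[[41, -28],
 [-28, 20]].
Its characteristic polynomial (trace, determinant of M give the coefficients) is
  p(λ) = det(λ I - M) = λ^2 - 61λ + 36.
For λ^2 - 61λ + 36 the discriminant is 3577. It is nonnegative but not a perfect square, so the roots are real and irrational: λ = (61 ± sqrt(3577))/2 ≈ 60.404, 0.596.
So the eigenvalues of A^T A are ≈ 0.596, 60.404 (all ≥ 0, as they must be for A^T A). The largest is λ_max = (61 + sqrt(3577))/2 ≈ 60.404, hence ||A||_2 = sqrt(λ_max) = sqrt((61 + sqrt(3577))/2) ≈ 7.772.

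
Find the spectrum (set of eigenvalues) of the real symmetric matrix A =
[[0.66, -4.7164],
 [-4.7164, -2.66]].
sigma(A) ≈ {-6, 4}

A is real symmetric, so its spectrum consists of real eigenvalues. Expanding the characteristic polynomial of the displayed matrix gives
  det(λ I - A) = p(λ) = λ^2 + (2)λ + (-24).
Solving p(λ) = 0 yields eigenvalues ≈ -6, 4. (A is shown rounded to 4 decimals, so these recover the underlying integer eigenvalues to within that precision.)
Verification: the trace of A = -2 equals the sum of eigenvalues -2, and det(A) ≈ -24.0000 matches the eigenvalue product -24.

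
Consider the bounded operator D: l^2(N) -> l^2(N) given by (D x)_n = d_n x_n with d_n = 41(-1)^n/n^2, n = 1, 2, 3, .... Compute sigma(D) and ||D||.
sigma(D) = {41(-1)^n/n^2 : n ≥ 1} ∪ {0}; ||D|| = 41

A bounded diagonal operator on l^2 with diagonal entries d_n has spectrum equal to the closure of {d_n : n ≥ 1}: every d_n is an eigenvalue (with eigenvector e_n), so {d_n} ⊂ sigma(D); the spectrum is closed, so its closure is too; and for lambda not in the closure, (D - lambda I) has bounded inverse (the diagonal entries 1/(d_n - lambda) are bounded). For our sequence d_n = 41(-1)^n/n^2, n = 1, 2, 3, ...:
  - {d_n} = {41(-1)^n/n^2 : n ≥ 1}; the only limit point is 0
  - closure = {41(-1)^n/n^2 : n ≥ 1} ∪ {0}
For the norm: a diagonal operator has ||D|| = sup_n |d_n|. Here |d_n| = 41/n^2 is decreasing, so sup_n |d_n| = |d_1| = 41. So ||D|| = 41.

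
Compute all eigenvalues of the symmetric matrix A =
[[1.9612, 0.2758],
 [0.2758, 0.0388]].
sigma(A) ≈ {0, 2}

A is real symmetric, so its spectrum consists of real eigenvalues. Expanding the characteristic polynomial of the displayed matrix gives
  det(λ I - A) = p(λ) = λ^2 + (-2)λ + (0).
Solving p(λ) = 0 yields eigenvalues ≈ 0, 2. (A is shown rounded to 4 decimals, so these recover the underlying integer eigenvalues to within that precision.)
Verification: the trace of A = 2 equals the sum of eigenvalues 2, and det(A) ≈ 0.0000 matches the eigenvalue product 0.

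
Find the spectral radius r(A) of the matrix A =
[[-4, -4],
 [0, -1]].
r(A) = 4

The eigenvalues of A are the roots of its characteristic polynomial. With M = A (coefficients from the trace and determinant):
  p(λ) = det(λ I - M) = λ^2 + 5λ + 4.
For λ^2 + 5λ + 4 the discriminant is 9. It is a perfect square (3^2), so the roots are rational: λ = (-5 ± 3)/2 = -1, -4.
Thus the eigenvalues (to 4 decimals) are -1 (modulus 1); -4 (modulus 4). The spectral radius is the largest modulus: r(A) = 4. (Cross-check: r(A) ≤ ||A||_2 ≈ 5.7016; equality holds whenever A is normal, though it can also hold for some non-normal A.)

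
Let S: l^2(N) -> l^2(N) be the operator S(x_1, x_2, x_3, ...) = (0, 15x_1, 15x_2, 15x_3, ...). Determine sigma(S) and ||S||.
sigma(S) = closed disk {z in C : |z| ≤ 15}; ||S|| = 15

Note S = 15·U where U is the unit right shift (U x)_k = x_{k-1} (with x_0 := 0); so ||S|| = 15||U|| and sigma(S) = 15·sigma(U). ||S x||^2 = sum_{k≥1} |15x_k|^2 = 225||x||^2, so ||S|| = 15 and sigma(S) ⊂ {|z| ≤ 15}. For any |lambda| < 15, the equation (S - lambda I) x = 0 forces x_1 = 0, then 15x_k = lambda x_{k+1} ⇒ x = 0, so S has no eigenvalues. But (S - lambda I) is not surjective for |lambda| < 15: solving (S - lambda I) x = e_1 would require x_n proportional to (lambda/15)^(-n), which is not in l^2. So every |lambda| < 15 lies in the residual spectrum. The boundary |lambda| = 15 is in the approximate point spectrum (the spectrum is closed). Hence sigma(S) is the closed disk of radius 15.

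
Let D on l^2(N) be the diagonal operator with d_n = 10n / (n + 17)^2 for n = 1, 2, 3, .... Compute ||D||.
||D|| = 5/34 (attained at n = 17)

For D diagonal, ||D|| = sup_n |d_n|. Treat f(x) = 10x / (x + 17)^2 for real x > 0. By the quotient rule, f'(x) = 10(17 - x)/(x + 17)^3, which is positive for x < 17 and negative for x > 17. So f has a unique maximum at x = 17, and since 17 is a positive integer, the supremum over n ≥ 1 is attained at n = 17: d_17 = 10·17/(17 + 17)^2 = 10·17/1156 = 5/34. Hence ||D|| = 5/34.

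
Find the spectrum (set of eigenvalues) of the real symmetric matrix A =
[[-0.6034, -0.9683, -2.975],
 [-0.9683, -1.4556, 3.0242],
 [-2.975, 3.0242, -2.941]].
sigma(A) ≈ {-6, -2, 3}

A is real symmetric, so its spectrum consists of real eigenvalues. Expanding the characteristic polynomial of the displayed matrix gives
  det(λ I - A) = p(λ) = λ^3 + (5)λ^2 + (-12)λ + (-36).
Solving p(λ) = 0 yields eigenvalues ≈ -6, -2, 3. (A is shown rounded to 4 decimals, so these recover the underlying integer eigenvalues to within that precision.)
Verification: the trace of A = -5 equals the sum of eigenvalues -5, and det(A) ≈ 35.9995 matches the eigenvalue product 36.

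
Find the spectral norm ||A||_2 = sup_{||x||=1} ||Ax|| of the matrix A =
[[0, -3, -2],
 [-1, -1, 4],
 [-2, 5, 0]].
||A||_2 = sqrt(38) ≈ 6.1644 (= sqrt(largest eigenvalue of A^T A))

||A||_2 = sigma_max(A) = sqrt(lambda_max(A^T A)). Form the symmetric matrix M = A^T A =
[[5, -9, -4],
 [-9, 35, 2],
 [-4, 2, 20]].
Its characteristic polynomial (trace, sum of principal 2x2 minors, determinant of M give the coefficients) is
  p(λ) = det(λ I - M) = λ^3 - 60λ^2 + 874λ - 1444.
By the rational root theorem any rational root is an integer divisor of 1444. Testing λ = 38: p(38) = 54872 - 86640 + 33212 - 1444 = 0, so λ = 38 is a root. Dividing out (λ - 38) leaves p(λ) = (λ - 38)(λ^2 - 22λ + 38). For λ^2 - 22λ + 38 the discriminant is 332. It is nonnegative but not a perfect square, so the roots are real and irrational: λ = (22 ± sqrt(332))/2 ≈ 20.1104, 1.8896.
So the eigenvalues of A^T A are ≈ 1.8896, 20.1104, 38 (all ≥ 0, as they must be for A^T A). The largest is λ_max = 38, hence ||A||_2 = sqrt(λ_max) = sqrt(38) ≈ 6.1644.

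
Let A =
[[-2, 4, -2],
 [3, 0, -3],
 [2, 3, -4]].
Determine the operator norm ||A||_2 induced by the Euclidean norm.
||A||_2 ≈ 7.0284 (= sqrt(largest eigenvalue of A^T A))

||A||_2 = sigma_max(A) = sqrt(lambda_max(A^T A)). Form the symmetric matrix M = A^T A =
[[17, -2, -13],
 [-2, 25, -20],
 [-13, -20, 29]].
Its characteristic polynomial (trace, sum of principal 2x2 minors, determinant of M give the coefficients) is
  p(λ) = det(λ I - M) = λ^3 - 71λ^2 + 1070λ - 144.
No integer candidate from the rational root theorem (±divisors of 144) is a root, so the roots are irrational. The cubic discriminant is Δ = 861466532 > 0, so there are three distinct real roots. p(0) = -144 and p(1) = 856 have opposite signs, so a root lies in (0, 1); Newton's method refines it to λ ≈ 0.1358. p(21) = 276 and p(22) = -320 have opposite signs, so a root lies in (21, 22); Newton's method refines it to λ ≈ 21.4658. p(49) = -536 and p(50) = 856 have opposite signs, so a root lies in (49, 50); Newton's method refines it to λ ≈ 49.3984. Check (Vieta): the three roots sum to 71, matching tr M = 71.
So the eigenvalues of A^T A are ≈ 0.1358, 21.4658, 49.3984 (all ≥ 0, as they must be for A^T A). The largest is λ_max ≈ 49.3984, hence ||A||_2 = sqrt(λ_max) ≈ 7.0284.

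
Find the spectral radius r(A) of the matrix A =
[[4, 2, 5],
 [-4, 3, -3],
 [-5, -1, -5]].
r(A) ≈ 2.6117

The eigenvalues of A are the roots of its characteristic polynomial. With M = A (coefficients from the trace, the sum of principal 2x2 minors, and det A):
  p(λ) = det(λ I - M) = λ^3 - 2λ^2 + 7λ - 13.
No integer candidate from the rational root theorem (±divisors of 13) is a root, so the roots are irrational. The cubic discriminant is Δ = -2879 < 0, so there is one real root and a complex-conjugate pair. p(1) = -7 and p(2) = 1 have opposite signs, so a root lies in (1, 2); Newton's method refines it to λ ≈ 1.906. Dividing out (λ - (1.906)) leaves approximately λ^2 - 0.094λ + 6.8207. For λ^2 - 0.094λ + 6.8207 the discriminant is -27.2741. It is negative, so the remaining roots are the complex-conjugate pair λ ≈ 0.047 ± 2.6112i. Their product equals the constant term, so |λ|^2 ≈ 6.8207 and |λ| ≈ 2.6117.
Thus the eigenvalues (to 4 decimals) are 1.906 (modulus 1.906); 0.047 ± 2.6112i (modulus 2.6117). The spectral radius is the largest modulus: r(A) ≈ 2.6117. (Cross-check: r(A) ≤ ||A||_2 ≈ 10.7356; equality holds whenever A is normal, though it can also hold for some non-normal A.)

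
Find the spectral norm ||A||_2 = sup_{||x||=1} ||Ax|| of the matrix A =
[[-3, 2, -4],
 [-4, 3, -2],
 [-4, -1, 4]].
||A||_2 ≈ 7.4178 (= sqrt(largest eigenvalue of A^T A))

||A||_2 = sigma_max(A) = sqrt(lambda_max(A^T A)). Form the symmetric matrix M = A^T A =
[[41, -14, 4],
 [-14, 14, -18],
 [4, -18, 36]].
Its characteristic polynomial (trace, sum of principal 2x2 minors, determinant of M give the coefficients) is
  p(λ) = det(λ I - M) = λ^3 - 91λ^2 + 2018λ - 2116.
No integer candidate from the rational root theorem (±divisors of 2116) is a root, so the roots are irrational. The cubic discriminant is Δ = 1346403604 > 0, so there are three distinct real roots. p(1) = -188 and p(2) = 1564 have opposite signs, so a root lies in (1, 2); Newton's method refines it to λ ≈ 1.1027. p(34) = 604 and p(35) = -86 have opposite signs, so a root lies in (34, 35); Newton's method refines it to λ ≈ 34.8733. p(55) = -26 and p(56) = 1132 have opposite signs, so a root lies in (55, 56); Newton's method refines it to λ ≈ 55.024. Check (Vieta): the three roots sum to 91, matching tr M = 91.
So the eigenvalues of A^T A are ≈ 1.1027, 34.8733, 55.024 (all ≥ 0, as they must be for A^T A). The largest is λ_max ≈ 55.024, hence ||A||_2 = sqrt(λ_max) ≈ 7.4178.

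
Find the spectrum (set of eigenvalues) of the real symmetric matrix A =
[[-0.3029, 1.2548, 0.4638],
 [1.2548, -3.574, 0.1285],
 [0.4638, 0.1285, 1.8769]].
sigma(A) ≈ {-4, 0, 2}

A is real symmetric, so its spectrum consists of real eigenvalues. Expanding the characteristic polynomial of the displayed matrix gives
  det(λ I - A) = p(λ) = λ^3 + (2)λ^2 + (-8)λ + (0).
Solving p(λ) = 0 yields eigenvalues ≈ -4, 0, 2. (A is shown rounded to 4 decimals, so these recover the underlying integer eigenvalues to within that precision.)
Verification: the trace of A = -2 equals the sum of eigenvalues -2, and det(A) ≈ 0.0000 matches the eigenvalue product 0.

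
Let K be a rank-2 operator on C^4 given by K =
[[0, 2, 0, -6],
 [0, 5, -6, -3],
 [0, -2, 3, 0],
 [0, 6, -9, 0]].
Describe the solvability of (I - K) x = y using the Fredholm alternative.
(I - K) is invertible (det(I - K) = 14 ≠ 0), so for every y in C^4 the equation (I - K) x = y has a unique solution.

K has rank 2 and factors as K = U V^T = u1 v1^T + u2 v2^T with u1 = (2, -1, 1, -3), v1 = (0, -2, 3, 0), u2 = (2, 1, 0, 0), v2 = (0, 3, -3, -3) (multiplying out reproduces the displayed K). The nonzero eigenvalues of U V^T coincide with those of the 2 x 2 matrix G = V^T U = [[v1·u1, v1·u2], [v2·u1, v2·u2]] = [[5, -2], [3, 3]], and by the Sylvester determinant identity det(I_4 - U V^T) = det(I_2 - V^T U) = det([[-4, 2], [-3, -2]]) = (-4)(-2) - (2)(-3) = 14. (Direct check: I - K =
[[1, -2, 0, 6],
 [0, -4, 6, 3],
 [0, 2, -2, 0],
 [0, -6, 9, 1]]
has determinant 14.) The finite-dimensional Fredholm alternative says: either (I - K) is invertible, or ker(I - K) ≠ {0} and then range(I - K) = ker((I - K)^*)^⊥, with dim ker(I - K) = dim ker((I - K)^*). Since det(I - K) ≠ 0, 1 is not an eigenvalue of K and ker(I - K) = {0}, so we are in the first case: for every y there is a unique x = (I - K)^(-1) y. (Explicitly, by the Woodbury identity, (I - U V^T)^(-1) = I + U (I_2 - G)^(-1) V^T.)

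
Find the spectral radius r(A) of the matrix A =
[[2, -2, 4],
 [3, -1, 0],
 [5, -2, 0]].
r(A) ≈ 4.4172

The eigenvalues of A are the roots of its characteristic polynomial. With M = A (coefficients from the trace, the sum of principal 2x2 minors, and det A):
  p(λ) = det(λ I - M) = λ^3 - λ^2 - 16λ + 4.
No integer candidate from the rational root theorem (±divisors of 4) is a root, so the roots are irrational. The cubic discriminant is Δ = 17376 > 0, so there are three distinct real roots. p(-4) = -12 and p(-3) = 16 have opposite signs, so a root lies in (-4, -3); Newton's method refines it to λ ≈ -3.6643. p(0) = 4 and p(1) = -12 have opposite signs, so a root lies in (0, 1); Newton's method refines it to λ ≈ 0.2471. p(4) = -12 and p(5) = 24 have opposite signs, so a root lies in (4, 5); Newton's method refines it to λ ≈ 4.4172. Check (Vieta): the three roots sum to 1, matching tr M = 1.
Thus the eigenvalues (to 4 decimals) are -3.6643 (modulus 3.6643); 0.2471 (modulus 0.2471); 4.4172 (modulus 4.4172). The spectral radius is the largest modulus: r(A) ≈ 4.4172. (Cross-check: r(A) ≤ ||A||_2 ≈ 7.0189; equality holds whenever A is normal, though it can also hold for some non-normal A.)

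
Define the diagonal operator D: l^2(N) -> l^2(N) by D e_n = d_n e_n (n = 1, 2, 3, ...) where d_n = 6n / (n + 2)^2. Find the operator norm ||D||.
||D|| = 3/4 (attained at n = 2)

For D diagonal, ||D|| = sup_n |d_n|. Treat f(x) = 6x / (x + 2)^2 for real x > 0. By the quotient rule, f'(x) = 6(2 - x)/(x + 2)^3, which is positive for x < 2 and negative for x > 2. So f has a unique maximum at x = 2, and since 2 is a positive integer, the supremum over n ≥ 1 is attained at n = 2: d_2 = 6·2/(2 + 2)^2 = 6·2/16 = 3/4. Hence ||D|| = 3/4.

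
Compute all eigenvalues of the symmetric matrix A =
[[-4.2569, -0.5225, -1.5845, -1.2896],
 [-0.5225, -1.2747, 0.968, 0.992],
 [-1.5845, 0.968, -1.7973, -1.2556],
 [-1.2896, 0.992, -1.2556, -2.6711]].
sigma(A) ≈ {-6, -3, -1, 0}

A is real symmetric, so its spectrum consists of real eigenvalues. Expanding the characteristic polynomial of the displayed matrix gives
  det(λ I - A) = p(λ) = λ^4 + (10)λ^3 + (27)λ^2 + (18)λ + (0).
Solving p(λ) = 0 yields eigenvalues ≈ -6, -3, -1, 0. (A is shown rounded to 4 decimals, so these recover the underlying integer eigenvalues to within that precision.)
Verification: the trace of A = -10 equals the sum of eigenvalues -10, and det(A) ≈ 0.0003 matches the eigenvalue product 0.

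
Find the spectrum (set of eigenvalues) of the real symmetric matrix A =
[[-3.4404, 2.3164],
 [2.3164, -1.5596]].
sigma(A) ≈ {-5, 0}

A is real symmetric, so its spectrum consists of real eigenvalues. Expanding the characteristic polynomial of the displayed matrix gives
  det(λ I - A) = p(λ) = λ^2 + (5)λ + (0).
Solving p(λ) = 0 yields eigenvalues ≈ -5, 0. (A is shown rounded to 4 decimals, so these recover the underlying integer eigenvalues to within that precision.)
Verification: the trace of A = -5 equals the sum of eigenvalues -5, and det(A) ≈ -0.0001 matches the eigenvalue product 0.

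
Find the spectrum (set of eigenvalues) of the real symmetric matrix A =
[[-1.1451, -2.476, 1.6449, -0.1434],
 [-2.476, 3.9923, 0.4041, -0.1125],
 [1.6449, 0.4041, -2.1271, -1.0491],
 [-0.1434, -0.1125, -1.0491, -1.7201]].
sigma(A) ≈ {-4, -2, 0, 5}

A is real symmetric, so its spectrum consists of real eigenvalues. Expanding the characteristic polynomial of the displayed matrix gives
  det(λ I - A) = p(λ) = λ^4 + (1)λ^3 + (-22)λ^2 + (-39.999)λ + (0.0012).
Solving p(λ) = 0 yields eigenvalues ≈ -4, -2, 0, 5. (A is shown rounded to 4 decimals, so these recover the underlying integer eigenvalues to within that precision.)
Verification: the trace of A = -1 equals the sum of eigenvalues -1, and det(A) ≈ 0.0012 matches the eigenvalue product 0.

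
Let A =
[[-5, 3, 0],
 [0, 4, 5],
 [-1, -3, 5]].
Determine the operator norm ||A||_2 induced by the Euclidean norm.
||A||_2 ≈ 7.3647 (= sqrt(largest eigenvalue of A^T A))

||A||_2 = sigma_max(A) = sqrt(lambda_max(A^T A)). Form the symmetric matrix M = A^T A =
[[26, -12, -5],
 [-12, 34, 5],
 [-5, 5, 50]].
Its characteristic polynomial (trace, sum of principal 2x2 minors, determinant of M give the coefficients) is
  p(λ) = det(λ I - M) = λ^3 - 110λ^2 + 3690λ - 36100.
No integer candidate from the rational root theorem (±divisors of 36100) is a root, so the roots are irrational. The cubic discriminant is Δ = 151924000 > 0, so there are three distinct real roots. p(17) = -247 and p(18) = 512 have opposite signs, so a root lies in (17, 18); Newton's method refines it to λ ≈ 17.3092. p(38) = 152 and p(39) = -181 have opposite signs, so a root lies in (38, 39); Newton's method refines it to λ ≈ 38.4524. p(54) = -136 and p(55) = 475 have opposite signs, so a root lies in (54, 55); Newton's method refines it to λ ≈ 54.2384. Check (Vieta): the three roots sum to 110, matching tr M = 110.
So the eigenvalues of A^T A are ≈ 17.3092, 38.4524, 54.2384 (all ≥ 0, as they must be for A^T A). The largest is λ_max ≈ 54.2384, hence ||A||_2 = sqrt(λ_max) ≈ 7.3647.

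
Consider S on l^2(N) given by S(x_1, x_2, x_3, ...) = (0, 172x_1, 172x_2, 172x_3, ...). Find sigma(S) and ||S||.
sigma(S) = closed disk {z in C : |z| ≤ 172}; ||S|| = 172

Note S = 172·U where U is the unit right shift (U x)_k = x_{k-1} (with x_0 := 0); so ||S|| = 172||U|| and sigma(S) = 172·sigma(U). ||S x||^2 = sum_{k≥1} |172x_k|^2 = 29584||x||^2, so ||S|| = 172 and sigma(S) ⊂ {|z| ≤ 172}. For any |lambda| < 172, the equation (S - lambda I) x = 0 forces x_1 = 0, then 172x_k = lambda x_{k+1} ⇒ x = 0, so S has no eigenvalues. But (S - lambda I) is not surjective for |lambda| < 172: solving (S - lambda I) x = e_1 would require x_n proportional to (lambda/172)^(-n), which is not in l^2. So every |lambda| < 172 lies in the residual spectrum. The boundary |lambda| = 172 is in the approximate point spectrum (the spectrum is closed). Hence sigma(S) is the closed disk of radius 172.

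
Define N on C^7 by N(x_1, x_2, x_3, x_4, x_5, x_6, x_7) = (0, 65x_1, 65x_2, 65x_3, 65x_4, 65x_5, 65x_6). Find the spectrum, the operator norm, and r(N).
sigma(N) = {0}; ||N|| = 65; r(N) = 0. (N is nilpotent with N^7 = 0.)

On C^7, N is a strictly lower-triangular matrix with 65 on the subdiagonal and zeros elsewhere, so its characteristic polynomial is lambda^7 and every eigenvalue is 0: sigma(N) = {0}. For the operator norm, N e_i = 65e_{i+1} for i = 1, ..., 6 and N e_7 = 0, so the singular values of N are 65 (with multiplicity 6) and 0; hence ||N|| = 65. The spectral radius r(N) = max|lambda| = 0. Note ||N|| > r(N) — characteristic of non-normal nilpotent operators. Indeed N^7 = 0.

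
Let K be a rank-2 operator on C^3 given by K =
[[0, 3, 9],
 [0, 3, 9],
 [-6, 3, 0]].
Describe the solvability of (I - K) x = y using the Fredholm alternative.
(I - K) is invertible (det(I - K) = 25 ≠ 0), so for every y in C^3 the equation (I - K) x = y has a unique solution.

K has rank 2 and factors as K = U V^T = u1 v1^T + u2 v2^T with u1 = (3, 3, 3), v1 = (0, 1, 3), u2 = (0, 0, -3), v2 = (2, 0, 3) (multiplying out reproduces the displayed K). The nonzero eigenvalues of U V^T coincide with those of the 2 x 2 matrix G = V^T U = [[v1·u1, v1·u2], [v2·u1, v2·u2]] = [[12, -9], [15, -9]], and by the Sylvester determinant identity det(I_3 - U V^T) = det(I_2 - V^T U) = det([[-11, 9], [-15, 10]]) = (-11)(10) - (9)(-15) = 25. (Direct check: I - K =
[[1, -3, -9],
 [0, -2, -9],
 [6, -3, 1]]
has determinant 25.) The finite-dimensional Fredholm alternative says: either (I - K) is invertible, or ker(I - K) ≠ {0} and then range(I - K) = ker((I - K)^*)^⊥, with dim ker(I - K) = dim ker((I - K)^*). Since det(I - K) ≠ 0, 1 is not an eigenvalue of K and ker(I - K) = {0}, so we are in the first case: for every y there is a unique x = (I - K)^(-1) y. (Explicitly, by the Woodbury identity, (I - U V^T)^(-1) = I + U (I_2 - G)^(-1) V^T.)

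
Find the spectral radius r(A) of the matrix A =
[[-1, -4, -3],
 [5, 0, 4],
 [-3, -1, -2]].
r(A) ≈ 4.5403

The eigenvalues of A are the roots of its characteristic polynomial. With M = A (coefficients from the trace, the sum of principal 2x2 minors, and det A):
  p(λ) = det(λ I - M) = λ^3 + 3λ^2 + 17λ - 19.
No integer candidate from the rational root theorem (±divisors of 19) is a root, so the roots are irrational. The cubic discriminant is Δ = -42188 < 0, so there is one real root and a complex-conjugate pair. p(0) = -19 and p(1) = 2 have opposite signs, so a root lies in (0, 1); Newton's method refines it to λ ≈ 0.9217. Dividing out (λ - (0.9217)) leaves approximately λ^2 + 3.9217λ + 20.6145. For λ^2 + 3.9217λ + 20.6145 the discriminant is -67.0786. It is negative, so the remaining roots are the complex-conjugate pair λ ≈ -1.9608 ± 4.0951i. Their product equals the constant term, so |λ|^2 ≈ 20.6145 and |λ| ≈ 4.5403.
Thus the eigenvalues (to 4 decimals) are 0.9217 (modulus 0.9217); -1.9608 ± 4.0951i (modulus 4.5403). The spectral radius is the largest modulus: r(A) ≈ 4.5403. (Cross-check: r(A) ≤ ||A||_2 ≈ 8.0978; equality holds whenever A is normal, though it can also hold for some non-normal A.)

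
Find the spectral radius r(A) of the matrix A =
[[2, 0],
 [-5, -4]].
r(A) = 4

The eigenvalues of A are the roots of its characteristic polynomial. With M = A (coefficients from the trace and determinant):
  p(λ) = det(λ I - M) = λ^2 + 2λ - 8.
For λ^2 + 2λ - 8 the discriminant is 36. It is a perfect square (6^2), so the roots are rational: λ = (-2 ± 6)/2 = 2, -4.
Thus the eigenvalues (to 4 decimals) are 2 (modulus 2); -4 (modulus 4). The spectral radius is the largest modulus: r(A) = 4. (Cross-check: r(A) ≤ ||A||_2 ≈ 6.5977; equality holds whenever A is normal, though it can also hold for some non-normal A.)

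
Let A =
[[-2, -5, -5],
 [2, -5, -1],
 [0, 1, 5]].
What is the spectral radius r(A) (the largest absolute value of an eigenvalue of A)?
r(A) ≈ 4.7801

The eigenvalues of A are the roots of its characteristic polynomial. With M = A (coefficients from the trace, the sum of principal 2x2 minors, and det A):
  p(λ) = det(λ I - M) = λ^3 + 2λ^2 - 14λ - 88.
No integer candidate from the rational root theorem (±divisors of 88) is a root, so the roots are irrational. The cubic discriminant is Δ = -150160 < 0, so there is one real root and a complex-conjugate pair. p(4) = -48 and p(5) = 17 have opposite signs, so a root lies in (4, 5); Newton's method refines it to λ ≈ 4.7801. Dividing out (λ - (4.7801)) leaves approximately λ^2 + 6.7801λ + 18.4096. For λ^2 + 6.7801λ + 18.4096 the discriminant is -27.6687. It is negative, so the remaining roots are the complex-conjugate pair λ ≈ -3.3901 ± 2.6301i. Their product equals the constant term, so |λ|^2 ≈ 18.4096 and |λ| ≈ 4.2906.
Thus the eigenvalues (to 4 decimals) are 4.7801 (modulus 4.7801); -3.3901 ± 2.6301i (modulus 4.2906). The spectral radius is the largest modulus: r(A) ≈ 4.7801. (Cross-check: r(A) ≤ ||A||_2 ≈ 9.2957; equality holds whenever A is normal, though it can also hold for some non-normal A.)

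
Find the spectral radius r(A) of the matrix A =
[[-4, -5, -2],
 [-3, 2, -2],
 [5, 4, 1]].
r(A) ≈ 3.7134

The eigenvalues of A are the roots of its characteristic polynomial. With M = A (coefficients from the trace, the sum of principal 2x2 minors, and det A):
  p(λ) = det(λ I - M) = λ^3 + λ^2 - 7λ - 39.
No integer candidate from the rational root theorem (±divisors of 39) is a root, so the roots are irrational. The cubic discriminant is Δ = -34576 < 0, so there is one real root and a complex-conjugate pair. p(3) = -24 and p(4) = 13 have opposite signs, so a root lies in (3, 4); Newton's method refines it to λ ≈ 3.7134. Dividing out (λ - (3.7134)) leaves approximately λ^2 + 4.7134λ + 10.5026. For λ^2 + 4.7134λ + 10.5026 the discriminant is -19.7943. It is negative, so the remaining roots are the complex-conjugate pair λ ≈ -2.3567 ± 2.2245i. Their product equals the constant term, so |λ|^2 ≈ 10.5026 and |λ| ≈ 3.2408.
Thus the eigenvalues (to 4 decimals) are 3.7134 (modulus 3.7134); -2.3567 ± 2.2245i (modulus 3.2408). The spectral radius is the largest modulus: r(A) ≈ 3.7134. (Cross-check: r(A) ≤ ||A||_2 ≈ 9.3338; equality holds whenever A is normal, though it can also hold for some non-normal A.)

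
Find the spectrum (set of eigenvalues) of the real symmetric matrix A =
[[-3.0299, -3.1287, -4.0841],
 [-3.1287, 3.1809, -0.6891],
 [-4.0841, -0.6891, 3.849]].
sigma(A) ≈ {-6, 4, 6}

A is real symmetric, so its spectrum consists of real eigenvalues. Expanding the characteristic polynomial of the displayed matrix gives
  det(λ I - A) = p(λ) = λ^3 + (-4)λ^2 + (-36)λ + (144.0016).
Solving p(λ) = 0 yields eigenvalues ≈ -6, 4, 6. (A is shown rounded to 4 decimals, so these recover the underlying integer eigenvalues to within that precision.)
Verification: the trace of A = 4 equals the sum of eigenvalues 4, and det(A) ≈ -144.0016 matches the eigenvalue product -144.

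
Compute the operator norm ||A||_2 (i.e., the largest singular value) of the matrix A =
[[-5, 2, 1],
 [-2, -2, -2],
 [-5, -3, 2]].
||A||_2 ≈ 7.6423 (= sqrt(largest eigenvalue of A^T A))

||A||_2 = sigma_max(A) = sqrt(lambda_max(A^T A)). Form the symmetric matrix M = A^T A =
[[54, 9, -11],
 [9, 17, 0],
 [-11, 0, 9]].
Its characteristic polynomial (trace, sum of principal 2x2 minors, determinant of M give the coefficients) is
  p(λ) = det(λ I - M) = λ^3 - 80λ^2 + 1355λ - 5476.
No integer candidate from the rational root theorem (±divisors of 5476) is a root, so the roots are irrational. The cubic discriminant is Δ = 459590148 > 0, so there are three distinct real roots. p(6) = -10 and p(7) = 432 have opposite signs, so a root lies in (6, 7); Newton's method refines it to λ ≈ 6.0199. p(15) = 224 and p(16) = -180 have opposite signs, so a root lies in (15, 16); Newton's method refines it to λ ≈ 15.5747. p(58) = -894 and p(59) = 1368 have opposite signs, so a root lies in (58, 59); Newton's method refines it to λ ≈ 58.4054. Check (Vieta): the three roots sum to 80, matching tr M = 80.
So the eigenvalues of A^T A are ≈ 6.0199, 15.5747, 58.4054 (all ≥ 0, as they must be for A^T A). The largest is λ_max ≈ 58.4054, hence ||A||_2 = sqrt(λ_max) ≈ 7.6423.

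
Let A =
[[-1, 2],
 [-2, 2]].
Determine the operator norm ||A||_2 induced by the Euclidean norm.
||A||_2 = sqrt((13 + sqrt(153))/2) ≈ 3.5616 (= sqrt(largest eigenvalue of A^T A))

||A||_2 = sigma_max(A) = sqrt(lambda_max(A^T A)). Form the symmetric matrix M = A^T A =
[[5, -6],
 [-6, 8]].
Its characteristic polynomial (trace, determinant of M give the coefficients) is
  p(λ) = det(λ I - M) = λ^2 - 13λ + 4.
For λ^2 - 13λ + 4 the discriminant is 153. It is nonnegative but not a perfect square, so the roots are real and irrational: λ = (13 ± sqrt(153))/2 ≈ 12.6847, 0.3153.
So the eigenvalues of A^T A are ≈ 0.3153, 12.6847 (all ≥ 0, as they must be for A^T A). The largest is λ_max = (13 + sqrt(153))/2 ≈ 12.6847, hence ||A||_2 = sqrt(λ_max) = sqrt((13 + sqrt(153))/2) ≈ 3.5616.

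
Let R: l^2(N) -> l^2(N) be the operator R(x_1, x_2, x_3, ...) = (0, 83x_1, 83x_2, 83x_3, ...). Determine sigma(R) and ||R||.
sigma(R) = closed disk {z in C : |z| ≤ 83}; ||R|| = 83

Note R = 83·U where U is the unit right shift (U x)_k = x_{k-1} (with x_0 := 0); so ||R|| = 83||U|| and sigma(R) = 83·sigma(U). ||R x||^2 = sum_{k≥1} |83x_k|^2 = 6889||x||^2, so ||R|| = 83 and sigma(R) ⊂ {|z| ≤ 83}. For any |lambda| < 83, the equation (R - lambda I) x = 0 forces x_1 = 0, then 83x_k = lambda x_{k+1} ⇒ x = 0, so R has no eigenvalues. But (R - lambda I) is not surjective for |lambda| < 83: solving (R - lambda I) x = e_1 would require x_n proportional to (lambda/83)^(-n), which is not in l^2. So every |lambda| < 83 lies in the residual spectrum. The boundary |lambda| = 83 is in the approximate point spectrum (the spectrum is closed). Hence sigma(R) is the closed disk of radius 83.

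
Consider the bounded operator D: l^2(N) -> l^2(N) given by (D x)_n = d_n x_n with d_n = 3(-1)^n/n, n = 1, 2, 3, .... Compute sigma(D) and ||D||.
sigma(D) = {3(-1)^n/n : n ≥ 1} ∪ {0}; ||D|| = 3

A bounded diagonal operator on l^2 with diagonal entries d_n has spectrum equal to the closure of {d_n : n ≥ 1}: every d_n is an eigenvalue (with eigenvector e_n), so {d_n} ⊂ sigma(D); the spectrum is closed, so its closure is too; and for lambda not in the closure, (D - lambda I) has bounded inverse (the diagonal entries 1/(d_n - lambda) are bounded). For our sequence d_n = 3(-1)^n/n, n = 1, 2, 3, ...:
  - {d_n} = {3(-1)^n/n : n ≥ 1}; the only limit point is 0
  - closure = {3(-1)^n/n : n ≥ 1} ∪ {0}
For the norm: a diagonal operator has ||D|| = sup_n |d_n|. Here |d_n| = 3/n is decreasing, so sup_n |d_n| = |d_1| = 3. So ||D|| = 3.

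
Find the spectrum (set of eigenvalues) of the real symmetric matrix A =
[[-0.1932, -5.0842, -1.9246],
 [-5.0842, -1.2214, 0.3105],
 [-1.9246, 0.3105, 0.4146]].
sigma(A) ≈ {-6, 0, 5}

A is real symmetric, so its spectrum consists of real eigenvalues. Expanding the characteristic polynomial of the displayed matrix gives
  det(λ I - A) = p(λ) = λ^3 + (1)λ^2 + (-30)λ + (0).
Solving p(λ) = 0 yields eigenvalues ≈ -6, 0, 5. (A is shown rounded to 4 decimals, so these recover the underlying integer eigenvalues to within that precision.)
Verification: the trace of A = -1 equals the sum of eigenvalues -1, and det(A) ≈ 0.0001 matches the eigenvalue product 0.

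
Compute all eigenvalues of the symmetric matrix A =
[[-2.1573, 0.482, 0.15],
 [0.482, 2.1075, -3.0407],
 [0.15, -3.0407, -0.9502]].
sigma(A) ≈ {-3, -2, 4}

A is real symmetric, so its spectrum consists of real eigenvalues. Expanding the characteristic polynomial of the displayed matrix gives
  det(λ I - A) = p(λ) = λ^3 + (1)λ^2 + (-14)λ + (-24).
Solving p(λ) = 0 yields eigenvalues ≈ -3, -2, 4. (A is shown rounded to 4 decimals, so these recover the underlying integer eigenvalues to within that precision.)
Verification: the trace of A = -1 equals the sum of eigenvalues -1, and det(A) ≈ 23.9998 matches the eigenvalue product 24.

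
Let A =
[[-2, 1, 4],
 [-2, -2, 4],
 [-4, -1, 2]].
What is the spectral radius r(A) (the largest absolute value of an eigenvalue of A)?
r(A) = sqrt(18) ≈ 4.2426

The eigenvalues of A are the roots of its characteristic polynomial. With M = A (coefficients from the trace, the sum of principal 2x2 minors, and det A):
  p(λ) = det(λ I - M) = λ^3 + 2λ^2 + 18λ + 36.
By the rational root theorem any rational root is an integer divisor of 36. Testing λ = -2: p(-2) = -8 + 8 - 36 + 36 = 0, so λ = -2 is a root. Dividing out (λ + 2) leaves p(λ) = (λ + 2)(λ^2 + 18). For λ^2 + 18 the discriminant is -72. It is negative, so the roots are the complex-conjugate pair λ = 0 ± (sqrt(72)/2) i ≈ 0 ± 4.2426i. For a conjugate pair the product of the roots equals the constant term, so |λ|^2 = 18 and |λ| = sqrt(18) ≈ 4.2426.
Thus the eigenvalues (to 4 decimals) are 0 ± 4.2426i (modulus 4.2426); -2 (modulus 2). The spectral radius is the largest modulus: r(A) = sqrt(18) ≈ 4.2426. (Cross-check: r(A) ≤ ||A||_2 ≈ 7.4936; equality holds whenever A is normal, though it can also hold for some non-normal A.)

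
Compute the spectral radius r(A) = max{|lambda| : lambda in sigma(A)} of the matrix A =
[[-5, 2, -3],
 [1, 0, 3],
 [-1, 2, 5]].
r(A) ≈ 6.1082

The eigenvalues of A are the roots of its characteristic polynomial. With M = A (coefficients from the trace, the sum of principal 2x2 minors, and det A):
  p(λ) = det(λ I - M) = λ^3 - 36λ - 8.
No integer candidate from the rational root theorem (±divisors of 8) is a root, so the roots are irrational. The cubic discriminant is Δ = 184896 > 0, so there are three distinct real roots. p(-6) = -8 and p(-5) = 47 have opposite signs, so a root lies in (-6, -5); Newton's method refines it to λ ≈ -5.8856. p(-1) = 27 and p(0) = -8 have opposite signs, so a root lies in (-1, 0); Newton's method refines it to λ ≈ -0.2225. p(6) = -8 and p(7) = 83 have opposite signs, so a root lies in (6, 7); Newton's method refines it to λ ≈ 6.1082. Check (Vieta): the three roots sum to 0, matching tr M = 0.
Thus the eigenvalues (to 4 decimals) are -5.8856 (modulus 5.8856); -0.2225 (modulus 0.2225); 6.1082 (modulus 6.1082). The spectral radius is the largest modulus: r(A) ≈ 6.1082. (Cross-check: r(A) ≤ ||A||_2 ≈ 7.1003; equality holds whenever A is normal, though it can also hold for some non-normal A.)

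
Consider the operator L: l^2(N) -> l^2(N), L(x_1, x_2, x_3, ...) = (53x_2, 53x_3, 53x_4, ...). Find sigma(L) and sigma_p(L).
sigma(L) = closed disk {z in C : |z| ≤ 53}; sigma_p(L) = open disk {z in C : |z| < 53}

Note L = 53·V where V is the unit left shift (V x)_k = x_{k+1}; so sigma(L) = 53·sigma(V) and ||L|| = 53||V||. ||L x||^2 = 2809sum_{k≥2} |x_k|^2 ≤ 2809||x||^2, with equality on {x : x_1 = 0}, so ||L|| = 53. For any lambda with |lambda| < 53, set r = lambda/53 (|r| < 1); the vector x = (1, r, r^2, ...) is in l^2 and satisfies L x = 53(r, r^2, ...) = lambda x, so lambda is an eigenvalue. On the boundary |lambda| = 53 the geometric series diverges, so no l^2 eigenvector exists, but these lambda lie in the approximate point spectrum. Hence sigma(L) is the closed disk of radius 53 and sigma_p(L) is the open disk.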